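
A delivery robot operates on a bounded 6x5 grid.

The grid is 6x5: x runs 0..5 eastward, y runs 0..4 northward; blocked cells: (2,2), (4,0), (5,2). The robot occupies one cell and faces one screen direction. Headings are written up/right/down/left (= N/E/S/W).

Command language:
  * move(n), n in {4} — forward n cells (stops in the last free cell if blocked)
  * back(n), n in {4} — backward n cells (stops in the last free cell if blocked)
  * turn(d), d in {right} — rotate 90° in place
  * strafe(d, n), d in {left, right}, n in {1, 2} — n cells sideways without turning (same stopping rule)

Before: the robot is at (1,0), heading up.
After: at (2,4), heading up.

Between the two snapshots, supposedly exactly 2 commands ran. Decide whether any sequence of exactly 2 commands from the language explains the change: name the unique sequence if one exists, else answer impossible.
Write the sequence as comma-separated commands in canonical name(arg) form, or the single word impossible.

move(4), strafe(right, 1)

key: heading stays N — no command in the sequence turns
from: at (1,0), heading up
1. move(4) → at (1,4), heading up
2. strafe(right, 1) → at (2,4), heading up
all 49 alternatives checked — unique.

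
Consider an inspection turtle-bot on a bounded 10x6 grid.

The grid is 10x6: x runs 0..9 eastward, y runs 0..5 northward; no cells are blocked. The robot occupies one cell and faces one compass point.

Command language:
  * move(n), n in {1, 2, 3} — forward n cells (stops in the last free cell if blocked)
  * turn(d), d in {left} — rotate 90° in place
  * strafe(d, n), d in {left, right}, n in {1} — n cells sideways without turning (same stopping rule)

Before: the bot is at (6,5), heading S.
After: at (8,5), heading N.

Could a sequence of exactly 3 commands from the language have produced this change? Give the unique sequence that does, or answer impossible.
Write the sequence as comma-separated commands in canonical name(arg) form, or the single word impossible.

key: position moved to (8,5) AND the heading swung to N — translation plus rotation needed
start: at (6,5), heading S
1. turn(left) → at (6,5), heading E
2. move(2) → at (8,5), heading E
3. turn(left) → at (8,5), heading N
no other 3-command option fits: unique.

turn(left), move(2), turn(left)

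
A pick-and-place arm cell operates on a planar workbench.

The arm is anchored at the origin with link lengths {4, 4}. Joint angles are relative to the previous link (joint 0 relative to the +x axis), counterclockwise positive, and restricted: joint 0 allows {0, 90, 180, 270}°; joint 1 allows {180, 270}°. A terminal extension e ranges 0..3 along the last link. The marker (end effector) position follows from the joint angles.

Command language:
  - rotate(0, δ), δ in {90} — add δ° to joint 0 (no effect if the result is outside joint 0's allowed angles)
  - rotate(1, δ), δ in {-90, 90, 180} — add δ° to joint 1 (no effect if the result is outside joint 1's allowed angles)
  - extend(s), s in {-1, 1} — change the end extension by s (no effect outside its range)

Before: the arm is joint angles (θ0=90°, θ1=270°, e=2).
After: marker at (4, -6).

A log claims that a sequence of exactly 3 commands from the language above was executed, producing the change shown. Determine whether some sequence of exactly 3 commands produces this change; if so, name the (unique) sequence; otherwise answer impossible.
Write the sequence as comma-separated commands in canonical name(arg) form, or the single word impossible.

rotate(0, 90), rotate(0, 90), rotate(0, 90)

initial: joint angles (θ0=90°, θ1=270°, e=2)
step 1 (rotate(0, 90)): joint angles (θ0=180°, θ1=270°, e=2)
step 2 (rotate(0, 90)): joint angles (θ0=270°, θ1=270°, e=2)
step 3 (rotate(0, 90)): joint angles (θ0=0°, θ1=270°, e=2)
no other 3-command option fits: unique.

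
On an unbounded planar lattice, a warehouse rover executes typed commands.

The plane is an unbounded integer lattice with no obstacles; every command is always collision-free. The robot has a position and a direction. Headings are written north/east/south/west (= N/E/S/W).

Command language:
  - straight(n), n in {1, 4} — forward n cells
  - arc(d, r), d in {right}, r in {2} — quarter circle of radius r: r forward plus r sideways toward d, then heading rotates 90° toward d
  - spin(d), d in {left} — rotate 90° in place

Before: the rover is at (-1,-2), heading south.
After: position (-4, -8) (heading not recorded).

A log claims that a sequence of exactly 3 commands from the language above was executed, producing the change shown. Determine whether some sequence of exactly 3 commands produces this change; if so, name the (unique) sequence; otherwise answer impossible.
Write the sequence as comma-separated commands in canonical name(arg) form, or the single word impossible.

key: running straight(1) before straight(4) would end elsewhere — order is forced
begin: at (-1,-2), heading south
[1] after straight(4): at (-1,-6), heading south
[2] after arc(right, 2): at (-3,-8), heading west
[3] after straight(1): at (-4,-8), heading west
no rival 3-sequence matches.

straight(4), arc(right, 2), straight(1)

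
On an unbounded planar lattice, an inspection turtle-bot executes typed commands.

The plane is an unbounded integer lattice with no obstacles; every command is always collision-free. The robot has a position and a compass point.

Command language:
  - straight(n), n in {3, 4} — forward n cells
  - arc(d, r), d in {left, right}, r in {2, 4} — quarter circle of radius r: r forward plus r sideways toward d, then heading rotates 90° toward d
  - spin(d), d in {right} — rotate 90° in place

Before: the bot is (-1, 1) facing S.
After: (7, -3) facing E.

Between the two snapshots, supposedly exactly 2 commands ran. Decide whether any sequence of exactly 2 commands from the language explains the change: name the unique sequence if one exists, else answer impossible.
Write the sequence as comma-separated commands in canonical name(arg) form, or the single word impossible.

key: position moved to (7,-3) AND the heading swung to E — translation plus rotation needed
from: (-1, 1) facing S
1. arc(left, 4) → (3, -3) facing E
2. straight(4) → (7, -3) facing E
no rival 2-sequence matches.

arc(left, 4), straight(4)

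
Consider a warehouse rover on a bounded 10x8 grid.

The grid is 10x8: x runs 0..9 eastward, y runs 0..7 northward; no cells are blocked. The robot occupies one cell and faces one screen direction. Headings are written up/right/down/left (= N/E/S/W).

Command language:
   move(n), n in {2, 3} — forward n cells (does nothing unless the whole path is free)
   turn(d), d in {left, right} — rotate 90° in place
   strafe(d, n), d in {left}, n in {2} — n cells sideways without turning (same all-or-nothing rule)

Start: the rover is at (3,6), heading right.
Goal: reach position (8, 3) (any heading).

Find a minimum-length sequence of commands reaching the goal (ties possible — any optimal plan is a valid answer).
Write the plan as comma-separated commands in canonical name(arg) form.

begin: at (3,6), heading right
t=1 move(3) ⇒ at (6,6), heading right
t=2 move(2) ⇒ at (8,6), heading right
t=3 turn(right) ⇒ at (8,6), heading down
t=4 move(3) ⇒ at (8,3), heading down
no 3-step plan works, so 4 is optimal.

move(3), move(2), turn(right), move(3)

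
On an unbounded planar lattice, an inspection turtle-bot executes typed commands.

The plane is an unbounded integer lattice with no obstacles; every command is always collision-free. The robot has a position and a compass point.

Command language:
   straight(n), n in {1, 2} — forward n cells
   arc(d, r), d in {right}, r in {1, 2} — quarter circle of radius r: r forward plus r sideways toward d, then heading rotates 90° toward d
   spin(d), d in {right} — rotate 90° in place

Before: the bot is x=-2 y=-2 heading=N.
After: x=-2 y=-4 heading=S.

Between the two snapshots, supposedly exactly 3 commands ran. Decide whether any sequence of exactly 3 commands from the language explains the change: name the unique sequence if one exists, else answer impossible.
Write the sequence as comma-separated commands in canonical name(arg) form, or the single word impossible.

spin(right), spin(right), straight(2)

key: order matters: swapping spin(right) and straight(2) lands elsewhere
t0: x=-2 y=-2 heading=N
step 1 (spin(right)): x=-2 y=-2 heading=E
step 2 (spin(right)): x=-2 y=-2 heading=S
step 3 (straight(2)): x=-2 y=-4 heading=S
no rival 3-sequence matches.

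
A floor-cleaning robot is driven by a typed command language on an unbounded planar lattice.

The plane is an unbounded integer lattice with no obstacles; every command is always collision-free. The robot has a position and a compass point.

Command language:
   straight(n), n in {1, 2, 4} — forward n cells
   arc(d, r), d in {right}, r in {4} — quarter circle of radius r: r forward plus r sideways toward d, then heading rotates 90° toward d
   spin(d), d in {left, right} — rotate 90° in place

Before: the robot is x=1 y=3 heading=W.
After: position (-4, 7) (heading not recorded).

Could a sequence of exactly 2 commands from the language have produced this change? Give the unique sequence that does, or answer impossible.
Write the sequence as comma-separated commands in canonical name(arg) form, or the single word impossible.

key: order matters: swapping straight(1) and arc(right, 4) lands elsewhere
from: x=1 y=3 heading=W
1. straight(1) → x=0 y=3 heading=W
2. arc(right, 4) → x=-4 y=7 heading=N
uniquely the one of 36 2-step routes that fits.

straight(1), arc(right, 4)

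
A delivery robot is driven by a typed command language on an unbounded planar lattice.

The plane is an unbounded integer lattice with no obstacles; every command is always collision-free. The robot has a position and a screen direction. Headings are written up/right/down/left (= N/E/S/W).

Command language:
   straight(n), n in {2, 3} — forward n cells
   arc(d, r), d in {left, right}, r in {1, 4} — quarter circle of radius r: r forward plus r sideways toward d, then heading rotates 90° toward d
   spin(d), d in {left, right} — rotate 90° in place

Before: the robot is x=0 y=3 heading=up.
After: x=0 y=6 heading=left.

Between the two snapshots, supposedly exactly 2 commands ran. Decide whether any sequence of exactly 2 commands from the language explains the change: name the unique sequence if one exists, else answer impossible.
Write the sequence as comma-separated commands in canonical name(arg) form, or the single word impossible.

key: running spin(left) before straight(3) would end elsewhere — order is forced
t0: x=0 y=3 heading=up
t=1 straight(3) ⇒ x=0 y=6 heading=up
t=2 spin(left) ⇒ x=0 y=6 heading=left
no rival 2-sequence matches.

straight(3), spin(left)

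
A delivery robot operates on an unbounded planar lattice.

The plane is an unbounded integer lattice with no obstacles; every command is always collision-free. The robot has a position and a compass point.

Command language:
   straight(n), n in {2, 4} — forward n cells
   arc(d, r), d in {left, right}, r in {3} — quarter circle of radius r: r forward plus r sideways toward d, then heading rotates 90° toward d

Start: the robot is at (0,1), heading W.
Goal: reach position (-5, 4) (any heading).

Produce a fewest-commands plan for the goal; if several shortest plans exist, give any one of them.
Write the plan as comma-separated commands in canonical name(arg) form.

from: at (0,1), heading W
1. straight(2) → at (-2,1), heading W
2. arc(right, 3) → at (-5,4), heading N
no 1-step plan works, so 2 is optimal.

straight(2), arc(right, 3)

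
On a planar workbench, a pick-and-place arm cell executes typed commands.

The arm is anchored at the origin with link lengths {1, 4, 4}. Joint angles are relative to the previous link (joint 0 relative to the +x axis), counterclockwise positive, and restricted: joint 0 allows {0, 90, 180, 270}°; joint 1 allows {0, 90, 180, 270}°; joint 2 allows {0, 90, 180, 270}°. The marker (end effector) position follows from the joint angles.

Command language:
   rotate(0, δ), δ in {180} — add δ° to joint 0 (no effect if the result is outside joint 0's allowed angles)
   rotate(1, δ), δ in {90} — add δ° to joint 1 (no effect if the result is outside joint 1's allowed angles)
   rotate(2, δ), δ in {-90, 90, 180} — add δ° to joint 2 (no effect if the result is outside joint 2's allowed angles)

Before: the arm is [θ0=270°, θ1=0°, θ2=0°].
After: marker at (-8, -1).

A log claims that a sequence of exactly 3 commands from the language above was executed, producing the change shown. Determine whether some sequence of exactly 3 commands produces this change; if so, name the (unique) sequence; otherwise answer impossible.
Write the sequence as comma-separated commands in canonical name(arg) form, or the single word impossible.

rotate(1, 90), rotate(1, 90), rotate(1, 90)

begin: [θ0=270°, θ1=0°, θ2=0°]
t=1 rotate(1, 90) ⇒ [θ0=270°, θ1=90°, θ2=0°]
t=2 rotate(1, 90) ⇒ [θ0=270°, θ1=180°, θ2=0°]
t=3 rotate(1, 90) ⇒ [θ0=270°, θ1=270°, θ2=0°]
uniquely the one of 125 3-step routes that fits.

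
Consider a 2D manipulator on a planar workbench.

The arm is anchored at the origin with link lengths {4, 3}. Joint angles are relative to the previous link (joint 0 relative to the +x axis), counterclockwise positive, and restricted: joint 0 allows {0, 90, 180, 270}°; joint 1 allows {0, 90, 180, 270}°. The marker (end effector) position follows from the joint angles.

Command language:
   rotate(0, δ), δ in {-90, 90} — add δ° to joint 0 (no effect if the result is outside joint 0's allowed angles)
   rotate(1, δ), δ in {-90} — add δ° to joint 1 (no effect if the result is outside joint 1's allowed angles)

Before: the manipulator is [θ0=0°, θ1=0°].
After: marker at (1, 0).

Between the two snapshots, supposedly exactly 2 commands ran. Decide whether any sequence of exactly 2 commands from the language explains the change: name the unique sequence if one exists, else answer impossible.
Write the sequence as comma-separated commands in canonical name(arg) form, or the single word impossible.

from: [θ0=0°, θ1=0°]
t=1 rotate(1, -90) ⇒ [θ0=0°, θ1=270°]
t=2 rotate(1, -90) ⇒ [θ0=0°, θ1=180°]
all 9 alternatives checked — unique.

rotate(1, -90), rotate(1, -90)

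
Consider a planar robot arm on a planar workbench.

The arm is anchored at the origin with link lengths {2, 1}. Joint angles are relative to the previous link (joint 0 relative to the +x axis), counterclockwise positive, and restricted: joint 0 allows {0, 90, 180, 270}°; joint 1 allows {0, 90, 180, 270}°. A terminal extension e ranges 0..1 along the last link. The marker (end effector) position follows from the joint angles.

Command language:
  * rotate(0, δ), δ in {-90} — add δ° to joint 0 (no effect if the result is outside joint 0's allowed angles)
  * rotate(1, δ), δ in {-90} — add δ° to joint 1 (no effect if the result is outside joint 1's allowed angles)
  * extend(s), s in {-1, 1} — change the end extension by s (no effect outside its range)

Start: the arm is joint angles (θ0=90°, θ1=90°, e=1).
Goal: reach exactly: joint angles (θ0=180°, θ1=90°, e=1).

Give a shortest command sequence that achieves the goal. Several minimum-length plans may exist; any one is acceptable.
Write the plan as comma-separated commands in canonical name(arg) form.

begin: joint angles (θ0=90°, θ1=90°, e=1)
[1] after rotate(0, -90): joint angles (θ0=0°, θ1=90°, e=1)
[2] after rotate(0, -90): joint angles (θ0=270°, θ1=90°, e=1)
[3] after rotate(0, -90): joint angles (θ0=180°, θ1=90°, e=1)
nothing shorter than 3 reaches the goal.

rotate(0, -90), rotate(0, -90), rotate(0, -90)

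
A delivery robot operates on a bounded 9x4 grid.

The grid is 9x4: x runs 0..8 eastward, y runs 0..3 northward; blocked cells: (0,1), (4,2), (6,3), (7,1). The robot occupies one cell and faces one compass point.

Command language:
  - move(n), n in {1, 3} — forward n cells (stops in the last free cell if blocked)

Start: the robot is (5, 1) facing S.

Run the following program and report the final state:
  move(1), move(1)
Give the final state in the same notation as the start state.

(5, 0) facing S

initial: (5, 1) facing S
[1] after move(1): (5, 0) facing S
[2] after move(1): (5, 0) facing S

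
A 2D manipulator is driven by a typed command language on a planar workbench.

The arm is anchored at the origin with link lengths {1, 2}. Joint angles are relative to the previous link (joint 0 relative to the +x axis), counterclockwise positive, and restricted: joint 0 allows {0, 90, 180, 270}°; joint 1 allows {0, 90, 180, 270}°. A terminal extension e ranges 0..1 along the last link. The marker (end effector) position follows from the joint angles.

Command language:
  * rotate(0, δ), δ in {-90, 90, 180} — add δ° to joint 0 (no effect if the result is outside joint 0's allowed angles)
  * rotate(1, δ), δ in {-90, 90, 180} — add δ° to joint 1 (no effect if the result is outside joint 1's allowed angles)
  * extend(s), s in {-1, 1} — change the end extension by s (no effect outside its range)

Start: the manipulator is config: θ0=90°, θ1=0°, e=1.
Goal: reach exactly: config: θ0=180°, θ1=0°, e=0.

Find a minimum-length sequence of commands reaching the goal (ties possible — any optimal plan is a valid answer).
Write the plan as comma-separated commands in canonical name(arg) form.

from: config: θ0=90°, θ1=0°, e=1
1. extend(-1) → config: θ0=90°, θ1=0°, e=0
2. rotate(0, 90) → config: θ0=180°, θ1=0°, e=0
minimal: 2 command(s), checked below 2.

extend(-1), rotate(0, 90)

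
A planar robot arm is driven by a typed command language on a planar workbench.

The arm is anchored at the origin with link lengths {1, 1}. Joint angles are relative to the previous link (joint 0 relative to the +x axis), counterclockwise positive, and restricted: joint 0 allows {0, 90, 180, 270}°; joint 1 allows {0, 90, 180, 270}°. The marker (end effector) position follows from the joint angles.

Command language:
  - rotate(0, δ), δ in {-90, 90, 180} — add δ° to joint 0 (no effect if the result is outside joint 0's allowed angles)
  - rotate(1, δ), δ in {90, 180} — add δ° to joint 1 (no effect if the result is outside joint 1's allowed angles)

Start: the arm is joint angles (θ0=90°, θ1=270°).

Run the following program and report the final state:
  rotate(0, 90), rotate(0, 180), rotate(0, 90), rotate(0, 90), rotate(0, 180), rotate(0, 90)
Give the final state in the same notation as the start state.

initial: joint angles (θ0=90°, θ1=270°)
step 1 (rotate(0, 90)): joint angles (θ0=180°, θ1=270°)
step 2 (rotate(0, 180)): joint angles (θ0=0°, θ1=270°)
step 3 (rotate(0, 90)): joint angles (θ0=90°, θ1=270°)
step 4 (rotate(0, 90)): joint angles (θ0=180°, θ1=270°)
step 5 (rotate(0, 180)): joint angles (θ0=0°, θ1=270°)
step 6 (rotate(0, 90)): joint angles (θ0=90°, θ1=270°)

joint angles (θ0=90°, θ1=270°)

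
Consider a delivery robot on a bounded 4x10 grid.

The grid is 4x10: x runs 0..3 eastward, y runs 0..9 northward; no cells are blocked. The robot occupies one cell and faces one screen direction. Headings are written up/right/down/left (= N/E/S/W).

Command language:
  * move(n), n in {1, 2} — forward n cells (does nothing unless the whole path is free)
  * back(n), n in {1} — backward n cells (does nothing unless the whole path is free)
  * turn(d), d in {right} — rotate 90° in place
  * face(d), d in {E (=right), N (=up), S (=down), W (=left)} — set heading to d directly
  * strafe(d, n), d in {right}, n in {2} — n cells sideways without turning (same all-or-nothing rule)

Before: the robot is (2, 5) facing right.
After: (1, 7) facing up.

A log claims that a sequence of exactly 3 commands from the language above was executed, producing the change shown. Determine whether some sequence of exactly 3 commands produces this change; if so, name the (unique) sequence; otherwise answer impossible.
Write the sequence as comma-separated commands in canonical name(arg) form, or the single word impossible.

key: position moved to (1,7) AND the heading swung to N — translation plus rotation needed
t0: (2, 5) facing right
[1] after back(1): (1, 5) facing right
[2] after face(N): (1, 5) facing up
[3] after move(2): (1, 7) facing up
all 729 alternatives checked — unique.

back(1), face(N), move(2)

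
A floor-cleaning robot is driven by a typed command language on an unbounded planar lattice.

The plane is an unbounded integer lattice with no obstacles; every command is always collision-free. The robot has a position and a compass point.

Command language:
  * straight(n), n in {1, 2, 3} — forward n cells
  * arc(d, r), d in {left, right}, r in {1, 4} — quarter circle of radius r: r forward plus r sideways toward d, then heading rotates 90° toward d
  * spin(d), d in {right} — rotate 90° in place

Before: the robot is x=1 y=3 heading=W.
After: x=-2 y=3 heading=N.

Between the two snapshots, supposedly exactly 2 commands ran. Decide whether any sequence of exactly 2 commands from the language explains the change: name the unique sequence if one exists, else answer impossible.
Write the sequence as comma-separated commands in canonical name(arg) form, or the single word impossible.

key: order matters: swapping straight(3) and spin(right) lands elsewhere
start: x=1 y=3 heading=W
1. straight(3) → x=-2 y=3 heading=W
2. spin(right) → x=-2 y=3 heading=N
no rival 2-sequence matches.

straight(3), spin(right)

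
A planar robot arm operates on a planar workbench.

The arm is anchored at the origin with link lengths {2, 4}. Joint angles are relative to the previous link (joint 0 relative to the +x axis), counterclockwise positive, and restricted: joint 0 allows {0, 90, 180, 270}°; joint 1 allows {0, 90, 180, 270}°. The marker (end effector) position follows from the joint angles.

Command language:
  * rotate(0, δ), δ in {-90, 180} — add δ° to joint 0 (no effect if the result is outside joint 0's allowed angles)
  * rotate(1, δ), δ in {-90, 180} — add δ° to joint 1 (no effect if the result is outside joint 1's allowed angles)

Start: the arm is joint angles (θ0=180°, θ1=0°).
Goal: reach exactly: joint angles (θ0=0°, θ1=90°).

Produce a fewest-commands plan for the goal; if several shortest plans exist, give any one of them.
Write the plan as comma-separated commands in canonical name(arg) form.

rotate(1, 180), rotate(0, 180), rotate(1, -90)

initial: joint angles (θ0=180°, θ1=0°)
1. rotate(1, 180) → joint angles (θ0=180°, θ1=180°)
2. rotate(0, 180) → joint angles (θ0=0°, θ1=180°)
3. rotate(1, -90) → joint angles (θ0=0°, θ1=90°)
nothing shorter than 3 reaches the goal.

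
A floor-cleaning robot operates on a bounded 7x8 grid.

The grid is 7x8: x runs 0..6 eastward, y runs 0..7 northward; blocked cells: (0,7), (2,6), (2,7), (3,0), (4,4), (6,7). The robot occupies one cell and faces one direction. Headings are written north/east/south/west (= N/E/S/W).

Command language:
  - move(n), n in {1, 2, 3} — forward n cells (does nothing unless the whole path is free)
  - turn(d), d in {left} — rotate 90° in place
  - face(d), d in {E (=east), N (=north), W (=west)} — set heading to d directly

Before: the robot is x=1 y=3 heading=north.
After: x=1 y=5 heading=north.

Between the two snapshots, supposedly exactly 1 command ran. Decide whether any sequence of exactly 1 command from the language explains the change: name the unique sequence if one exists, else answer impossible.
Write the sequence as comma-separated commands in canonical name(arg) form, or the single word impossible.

move(2)

key: heading stays N — the single command does not turn
from: x=1 y=3 heading=north
[1] after move(2): x=1 y=5 heading=north
no other 1-command option fits: unique.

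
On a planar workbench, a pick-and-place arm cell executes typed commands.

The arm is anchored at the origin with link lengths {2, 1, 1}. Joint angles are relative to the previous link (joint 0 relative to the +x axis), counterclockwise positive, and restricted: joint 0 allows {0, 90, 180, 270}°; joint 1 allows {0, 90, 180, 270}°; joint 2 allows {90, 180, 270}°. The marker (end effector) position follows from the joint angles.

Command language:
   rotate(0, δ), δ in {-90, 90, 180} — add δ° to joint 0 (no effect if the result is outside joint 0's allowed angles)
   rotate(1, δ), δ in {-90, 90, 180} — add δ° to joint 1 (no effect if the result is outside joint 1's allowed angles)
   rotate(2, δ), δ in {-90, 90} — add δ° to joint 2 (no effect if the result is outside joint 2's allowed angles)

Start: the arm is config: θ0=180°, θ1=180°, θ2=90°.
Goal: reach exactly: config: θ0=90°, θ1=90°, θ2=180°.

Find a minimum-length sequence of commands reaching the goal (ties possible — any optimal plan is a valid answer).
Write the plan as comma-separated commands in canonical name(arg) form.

initial: config: θ0=180°, θ1=180°, θ2=90°
[1] after rotate(0, -90): config: θ0=90°, θ1=180°, θ2=90°
[2] after rotate(1, -90): config: θ0=90°, θ1=90°, θ2=90°
[3] after rotate(2, 90): config: θ0=90°, θ1=90°, θ2=180°
minimal: 3 command(s), checked below 3.

rotate(0, -90), rotate(1, -90), rotate(2, 90)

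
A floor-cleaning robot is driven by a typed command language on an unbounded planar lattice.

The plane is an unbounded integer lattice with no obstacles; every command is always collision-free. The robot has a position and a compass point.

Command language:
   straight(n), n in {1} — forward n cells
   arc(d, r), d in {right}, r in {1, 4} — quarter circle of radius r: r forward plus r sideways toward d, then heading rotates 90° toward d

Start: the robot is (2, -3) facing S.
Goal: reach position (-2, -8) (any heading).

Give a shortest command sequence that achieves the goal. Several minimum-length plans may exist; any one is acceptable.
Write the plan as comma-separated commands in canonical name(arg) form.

straight(1), arc(right, 4)

initial: (2, -3) facing S
[1] after straight(1): (2, -4) facing S
[2] after arc(right, 4): (-2, -8) facing W
minimal: 2 command(s), checked below 2.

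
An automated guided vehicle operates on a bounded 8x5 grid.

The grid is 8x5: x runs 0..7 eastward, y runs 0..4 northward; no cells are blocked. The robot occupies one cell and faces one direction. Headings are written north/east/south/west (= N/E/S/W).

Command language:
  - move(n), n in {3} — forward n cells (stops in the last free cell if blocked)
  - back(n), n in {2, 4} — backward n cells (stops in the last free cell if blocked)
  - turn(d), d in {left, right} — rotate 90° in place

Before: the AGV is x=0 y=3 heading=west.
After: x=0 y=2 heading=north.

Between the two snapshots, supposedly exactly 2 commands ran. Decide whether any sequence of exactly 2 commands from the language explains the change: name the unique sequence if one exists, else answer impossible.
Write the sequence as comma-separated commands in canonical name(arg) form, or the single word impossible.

checked all 2-command options: none fits.

impossible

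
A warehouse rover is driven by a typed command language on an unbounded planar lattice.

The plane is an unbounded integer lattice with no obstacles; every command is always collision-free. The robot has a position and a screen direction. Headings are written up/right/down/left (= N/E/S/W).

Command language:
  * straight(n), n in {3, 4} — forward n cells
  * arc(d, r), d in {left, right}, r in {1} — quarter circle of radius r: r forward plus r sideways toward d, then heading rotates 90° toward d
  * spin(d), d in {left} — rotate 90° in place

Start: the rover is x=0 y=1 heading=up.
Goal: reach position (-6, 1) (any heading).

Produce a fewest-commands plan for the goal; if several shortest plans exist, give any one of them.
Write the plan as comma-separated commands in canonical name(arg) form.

start: x=0 y=1 heading=up
1. spin(left) → x=0 y=1 heading=left
2. straight(3) → x=-3 y=1 heading=left
3. straight(3) → x=-6 y=1 heading=left
shorter routes all fall short; 3 is best.

spin(left), straight(3), straight(3)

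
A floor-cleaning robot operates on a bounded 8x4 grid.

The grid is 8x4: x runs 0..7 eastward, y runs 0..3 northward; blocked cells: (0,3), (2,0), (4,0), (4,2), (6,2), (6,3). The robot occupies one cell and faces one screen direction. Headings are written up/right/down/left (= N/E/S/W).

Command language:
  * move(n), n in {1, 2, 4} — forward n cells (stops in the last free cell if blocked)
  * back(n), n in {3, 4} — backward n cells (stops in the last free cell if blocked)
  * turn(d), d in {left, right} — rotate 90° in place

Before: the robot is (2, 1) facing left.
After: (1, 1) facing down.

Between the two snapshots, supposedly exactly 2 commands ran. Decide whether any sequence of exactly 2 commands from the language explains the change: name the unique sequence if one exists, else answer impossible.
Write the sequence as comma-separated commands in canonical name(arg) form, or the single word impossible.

key: running turn(left) before move(1) would end elsewhere — order is forced
t0: (2, 1) facing left
step 1 (move(1)): (1, 1) facing left
step 2 (turn(left)): (1, 1) facing down
no rival 2-sequence matches.

move(1), turn(left)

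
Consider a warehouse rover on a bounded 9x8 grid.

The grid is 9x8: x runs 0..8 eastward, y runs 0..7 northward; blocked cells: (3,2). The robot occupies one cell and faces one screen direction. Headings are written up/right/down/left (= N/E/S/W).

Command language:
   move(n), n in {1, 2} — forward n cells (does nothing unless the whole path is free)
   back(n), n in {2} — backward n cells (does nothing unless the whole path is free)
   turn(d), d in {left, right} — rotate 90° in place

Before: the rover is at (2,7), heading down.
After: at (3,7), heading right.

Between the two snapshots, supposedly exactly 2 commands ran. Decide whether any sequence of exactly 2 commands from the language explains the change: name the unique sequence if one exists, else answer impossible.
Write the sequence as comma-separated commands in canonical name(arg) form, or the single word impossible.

turn(left), move(1)

key: order matters: swapping turn(left) and move(1) lands elsewhere
begin: at (2,7), heading down
t=1 turn(left) ⇒ at (2,7), heading right
t=2 move(1) ⇒ at (3,7), heading right
no other 2-command option fits: unique.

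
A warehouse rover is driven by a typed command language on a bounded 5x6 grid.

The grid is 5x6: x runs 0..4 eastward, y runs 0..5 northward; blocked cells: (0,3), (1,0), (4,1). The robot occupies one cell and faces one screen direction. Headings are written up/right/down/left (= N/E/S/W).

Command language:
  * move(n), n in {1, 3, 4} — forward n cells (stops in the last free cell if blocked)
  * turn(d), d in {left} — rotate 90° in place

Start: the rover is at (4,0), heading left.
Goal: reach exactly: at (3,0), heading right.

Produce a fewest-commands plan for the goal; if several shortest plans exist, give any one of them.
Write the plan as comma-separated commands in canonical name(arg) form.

move(1), turn(left), turn(left)

t0: at (4,0), heading left
1. move(1) → at (3,0), heading left
2. turn(left) → at (3,0), heading down
3. turn(left) → at (3,0), heading right
shorter routes all fall short; 3 is best.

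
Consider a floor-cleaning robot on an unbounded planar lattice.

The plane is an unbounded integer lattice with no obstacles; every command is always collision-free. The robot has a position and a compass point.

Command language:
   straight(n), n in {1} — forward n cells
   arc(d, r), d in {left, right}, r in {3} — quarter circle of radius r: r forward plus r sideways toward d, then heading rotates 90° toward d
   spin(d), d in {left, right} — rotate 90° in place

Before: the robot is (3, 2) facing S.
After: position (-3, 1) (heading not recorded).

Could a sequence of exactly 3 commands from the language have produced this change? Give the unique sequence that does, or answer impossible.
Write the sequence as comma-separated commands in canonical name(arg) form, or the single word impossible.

key: order matters: swapping straight(1) and arc(right, 3) lands elsewhere
initial: (3, 2) facing S
[1] after straight(1): (3, 1) facing S
[2] after arc(right, 3): (0, -2) facing W
[3] after arc(right, 3): (-3, 1) facing N
no other 3-command option fits: unique.

straight(1), arc(right, 3), arc(right, 3)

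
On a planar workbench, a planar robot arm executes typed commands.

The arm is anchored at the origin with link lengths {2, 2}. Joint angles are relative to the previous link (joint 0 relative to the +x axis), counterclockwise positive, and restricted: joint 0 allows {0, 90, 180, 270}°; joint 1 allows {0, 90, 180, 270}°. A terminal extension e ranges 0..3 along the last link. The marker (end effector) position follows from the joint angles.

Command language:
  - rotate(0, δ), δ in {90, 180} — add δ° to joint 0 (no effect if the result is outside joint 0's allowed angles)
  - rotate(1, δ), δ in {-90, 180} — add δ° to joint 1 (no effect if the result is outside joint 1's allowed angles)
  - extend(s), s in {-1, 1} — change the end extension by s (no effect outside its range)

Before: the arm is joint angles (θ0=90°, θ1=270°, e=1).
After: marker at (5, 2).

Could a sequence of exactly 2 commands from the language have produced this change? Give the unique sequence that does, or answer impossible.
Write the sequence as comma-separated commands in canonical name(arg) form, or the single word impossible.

extend(1), extend(1)

begin: joint angles (θ0=90°, θ1=270°, e=1)
[1] after extend(1): joint angles (θ0=90°, θ1=270°, e=2)
[2] after extend(1): joint angles (θ0=90°, θ1=270°, e=3)
no rival 2-sequence matches.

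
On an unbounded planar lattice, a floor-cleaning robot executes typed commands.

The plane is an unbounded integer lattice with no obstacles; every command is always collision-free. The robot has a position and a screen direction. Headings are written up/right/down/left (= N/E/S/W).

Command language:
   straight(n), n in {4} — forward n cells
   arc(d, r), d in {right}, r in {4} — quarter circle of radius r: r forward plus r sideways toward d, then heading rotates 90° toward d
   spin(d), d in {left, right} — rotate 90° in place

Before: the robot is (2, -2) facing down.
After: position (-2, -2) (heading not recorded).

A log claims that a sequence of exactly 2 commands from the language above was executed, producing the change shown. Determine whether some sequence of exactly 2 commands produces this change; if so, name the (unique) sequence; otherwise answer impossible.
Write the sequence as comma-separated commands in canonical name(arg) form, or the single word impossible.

key: running straight(4) before spin(right) would end elsewhere — order is forced
initial: (2, -2) facing down
t=1 spin(right) ⇒ (2, -2) facing left
t=2 straight(4) ⇒ (-2, -2) facing left
no other 2-command option fits: unique.

spin(right), straight(4)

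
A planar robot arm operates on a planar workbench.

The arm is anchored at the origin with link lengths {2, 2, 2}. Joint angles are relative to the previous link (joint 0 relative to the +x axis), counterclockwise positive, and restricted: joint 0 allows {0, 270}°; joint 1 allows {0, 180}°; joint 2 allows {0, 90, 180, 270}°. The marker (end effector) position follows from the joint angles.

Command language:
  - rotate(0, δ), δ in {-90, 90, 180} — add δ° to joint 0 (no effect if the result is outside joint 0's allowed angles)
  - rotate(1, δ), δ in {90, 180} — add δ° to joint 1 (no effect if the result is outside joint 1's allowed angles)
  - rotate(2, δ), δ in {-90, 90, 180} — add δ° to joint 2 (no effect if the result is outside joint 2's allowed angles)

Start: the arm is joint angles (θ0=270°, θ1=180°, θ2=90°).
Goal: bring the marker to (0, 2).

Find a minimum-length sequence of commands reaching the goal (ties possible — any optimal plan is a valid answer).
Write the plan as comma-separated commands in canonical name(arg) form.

rotate(2, -90)

start: joint angles (θ0=270°, θ1=180°, θ2=90°)
[1] after rotate(2, -90): joint angles (θ0=270°, θ1=180°, θ2=0°)
nothing shorter than 1 reaches the goal.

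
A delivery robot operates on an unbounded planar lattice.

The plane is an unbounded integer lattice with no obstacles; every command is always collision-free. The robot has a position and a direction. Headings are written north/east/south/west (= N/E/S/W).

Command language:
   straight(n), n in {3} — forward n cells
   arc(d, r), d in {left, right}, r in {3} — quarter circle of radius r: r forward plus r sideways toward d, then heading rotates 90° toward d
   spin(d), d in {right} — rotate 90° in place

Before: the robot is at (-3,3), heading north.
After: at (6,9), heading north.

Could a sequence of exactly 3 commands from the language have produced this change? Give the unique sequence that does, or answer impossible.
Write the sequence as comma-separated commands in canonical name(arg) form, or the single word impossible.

arc(right, 3), straight(3), arc(left, 3)

key: order matters: swapping arc(right, 3) and arc(left, 3) lands elsewhere
initial: at (-3,3), heading north
1. arc(right, 3) → at (0,6), heading east
2. straight(3) → at (3,6), heading east
3. arc(left, 3) → at (6,9), heading north
no rival 3-sequence matches.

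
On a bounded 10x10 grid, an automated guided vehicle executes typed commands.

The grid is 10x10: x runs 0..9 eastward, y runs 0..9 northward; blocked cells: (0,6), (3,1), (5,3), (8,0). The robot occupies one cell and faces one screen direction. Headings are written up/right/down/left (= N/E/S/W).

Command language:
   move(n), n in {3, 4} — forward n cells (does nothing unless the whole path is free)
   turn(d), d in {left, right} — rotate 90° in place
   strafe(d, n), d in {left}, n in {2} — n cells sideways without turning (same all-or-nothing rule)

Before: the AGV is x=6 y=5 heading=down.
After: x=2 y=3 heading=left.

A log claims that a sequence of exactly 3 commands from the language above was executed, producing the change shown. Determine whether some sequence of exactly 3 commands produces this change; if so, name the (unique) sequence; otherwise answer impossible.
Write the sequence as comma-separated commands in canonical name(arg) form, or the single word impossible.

turn(right), move(4), strafe(left, 2)

key: running strafe(left, 2) before turn(right) would end elsewhere — order is forced
from: x=6 y=5 heading=down
1. turn(right) → x=6 y=5 heading=left
2. move(4) → x=2 y=5 heading=left
3. strafe(left, 2) → x=2 y=3 heading=left
no rival 3-sequence matches.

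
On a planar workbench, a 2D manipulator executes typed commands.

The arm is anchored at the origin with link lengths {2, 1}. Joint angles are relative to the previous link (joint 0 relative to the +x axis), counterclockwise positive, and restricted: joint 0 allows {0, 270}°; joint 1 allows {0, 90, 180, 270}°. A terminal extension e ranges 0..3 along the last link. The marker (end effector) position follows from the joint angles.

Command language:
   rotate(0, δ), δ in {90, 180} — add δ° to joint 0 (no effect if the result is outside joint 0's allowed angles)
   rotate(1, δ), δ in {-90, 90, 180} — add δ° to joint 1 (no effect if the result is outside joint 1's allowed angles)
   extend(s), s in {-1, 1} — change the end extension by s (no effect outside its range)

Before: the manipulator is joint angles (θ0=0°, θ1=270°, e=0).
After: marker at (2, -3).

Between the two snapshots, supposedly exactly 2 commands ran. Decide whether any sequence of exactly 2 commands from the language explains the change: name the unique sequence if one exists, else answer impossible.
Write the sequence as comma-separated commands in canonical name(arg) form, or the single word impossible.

begin: joint angles (θ0=0°, θ1=270°, e=0)
1. extend(1) → joint angles (θ0=0°, θ1=270°, e=1)
2. extend(1) → joint angles (θ0=0°, θ1=270°, e=2)
no other 2-command option fits: unique.

extend(1), extend(1)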